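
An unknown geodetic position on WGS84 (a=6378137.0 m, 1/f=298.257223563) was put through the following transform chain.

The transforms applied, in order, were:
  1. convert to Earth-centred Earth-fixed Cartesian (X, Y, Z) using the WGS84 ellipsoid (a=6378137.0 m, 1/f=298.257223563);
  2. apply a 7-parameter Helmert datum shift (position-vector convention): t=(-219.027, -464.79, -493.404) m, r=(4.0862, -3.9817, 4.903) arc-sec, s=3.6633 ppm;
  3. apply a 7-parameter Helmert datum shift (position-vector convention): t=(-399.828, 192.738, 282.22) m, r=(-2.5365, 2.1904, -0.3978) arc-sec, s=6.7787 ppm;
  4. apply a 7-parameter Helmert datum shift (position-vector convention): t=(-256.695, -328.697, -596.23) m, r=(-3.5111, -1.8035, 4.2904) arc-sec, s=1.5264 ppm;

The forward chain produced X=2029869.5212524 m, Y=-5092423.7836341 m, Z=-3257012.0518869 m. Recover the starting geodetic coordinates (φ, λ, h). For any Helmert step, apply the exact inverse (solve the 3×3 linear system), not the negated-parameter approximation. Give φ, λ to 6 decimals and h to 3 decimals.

start: X=2029869.5213, Y=-5092423.7836, Z=-3257012.0519 m
→ Helmert⁻¹: X=2029988.7263, Y=-5092074.1054, Z=-3256515.2795
→ Helmert⁻¹: X=2030419.1971, Y=-5092188.3588, Z=-3256816.4812
→ Helmert⁻¹: X=2030446.8926, Y=-5091817.6887, Z=-3256249.4725
→ geod (Bowring, a=6378137.000): φ=-30.88027800°, λ=-68.25953700°, h=3391.3700 m

φ=-30.880278°, λ=-68.259537°, h=3391.370 m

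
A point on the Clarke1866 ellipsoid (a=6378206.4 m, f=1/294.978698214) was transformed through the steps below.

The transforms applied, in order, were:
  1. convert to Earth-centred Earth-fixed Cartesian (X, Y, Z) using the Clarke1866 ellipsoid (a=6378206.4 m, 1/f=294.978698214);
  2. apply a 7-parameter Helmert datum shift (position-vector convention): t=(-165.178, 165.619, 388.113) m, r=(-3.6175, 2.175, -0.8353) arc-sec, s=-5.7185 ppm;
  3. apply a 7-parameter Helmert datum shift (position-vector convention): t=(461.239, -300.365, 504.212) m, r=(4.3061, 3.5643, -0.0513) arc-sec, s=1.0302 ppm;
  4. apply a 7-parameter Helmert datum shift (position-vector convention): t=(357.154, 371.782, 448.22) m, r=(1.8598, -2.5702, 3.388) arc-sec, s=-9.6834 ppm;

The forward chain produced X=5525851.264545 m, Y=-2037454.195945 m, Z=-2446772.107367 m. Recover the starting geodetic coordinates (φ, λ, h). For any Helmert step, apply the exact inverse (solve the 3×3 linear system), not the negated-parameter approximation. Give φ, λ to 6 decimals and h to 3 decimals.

φ=-22.710337°, λ=-20.244802°, h=2643.614 m

start: X=5525851.2645, Y=-2037454.1959, Z=-2446772.1074 m
→ Helmert⁻¹: X=5525483.6472, Y=-2037958.5362, Z=-2447294.5009
→ Helmert⁻¹: X=5525059.5192, Y=-2037705.7965, Z=-2447658.1767
→ Helmert⁻¹: X=5525290.3596, Y=-2037817.7597, Z=-2448037.7659
→ geod (Bowring, a=6378206.400): φ=-22.71033700°, λ=-20.24480200°, h=2643.6140 m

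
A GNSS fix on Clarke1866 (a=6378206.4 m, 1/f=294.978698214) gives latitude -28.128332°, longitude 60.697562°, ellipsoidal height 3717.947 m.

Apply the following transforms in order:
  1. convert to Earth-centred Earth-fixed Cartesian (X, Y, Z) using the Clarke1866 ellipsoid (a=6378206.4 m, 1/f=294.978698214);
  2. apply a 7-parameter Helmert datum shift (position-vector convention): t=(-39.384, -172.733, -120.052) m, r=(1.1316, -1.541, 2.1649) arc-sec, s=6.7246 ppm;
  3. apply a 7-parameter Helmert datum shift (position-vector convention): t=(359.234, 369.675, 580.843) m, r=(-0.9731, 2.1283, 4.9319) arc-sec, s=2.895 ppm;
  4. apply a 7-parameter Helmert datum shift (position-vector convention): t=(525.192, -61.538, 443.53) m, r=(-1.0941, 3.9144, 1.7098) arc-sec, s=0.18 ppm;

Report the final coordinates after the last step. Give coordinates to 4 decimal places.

X=2757211.5006 m, Y=4912027.0597 m, Z=-2989848.8703 m

start: φ=-28.128332°, λ=60.697562°, h=3717.947 m
→ ECEF (a=6378206.400, f=1/294.978698214): X=2756614.4191, Y=4911739.3903, Z=-2990641.4382
→ Helmert 7p (PV): X=2756564.3627, Y=4911645.0269, Z=-2990734.0596
→ Helmert 7p (PV): X=2756783.2773, Y=4912080.7227, Z=-2990213.4897
→ Helmert 7p (PV): X=2757211.5006, Y=4912027.0597, Z=-2989848.8703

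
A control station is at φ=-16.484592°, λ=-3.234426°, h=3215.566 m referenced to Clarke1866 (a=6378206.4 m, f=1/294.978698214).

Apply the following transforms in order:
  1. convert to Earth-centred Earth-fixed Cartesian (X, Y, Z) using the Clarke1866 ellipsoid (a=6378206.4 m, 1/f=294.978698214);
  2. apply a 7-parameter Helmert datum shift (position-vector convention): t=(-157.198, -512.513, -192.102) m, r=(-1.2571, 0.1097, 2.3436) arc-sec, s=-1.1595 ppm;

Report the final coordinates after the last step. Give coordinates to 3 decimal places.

start: φ=-16.484592°, λ=-3.234426°, h=3215.566 m
→ ECEF (a=6378206.400, f=1/294.978698214): X=6111037.6507, Y=-345343.4477, Z=-1799015.9705
→ Helmert 7p (PV): X=6110876.3340, Y=-345797.0904, Z=-1799207.1319

X=6110876.334 m, Y=-345797.090 m, Z=-1799207.132 m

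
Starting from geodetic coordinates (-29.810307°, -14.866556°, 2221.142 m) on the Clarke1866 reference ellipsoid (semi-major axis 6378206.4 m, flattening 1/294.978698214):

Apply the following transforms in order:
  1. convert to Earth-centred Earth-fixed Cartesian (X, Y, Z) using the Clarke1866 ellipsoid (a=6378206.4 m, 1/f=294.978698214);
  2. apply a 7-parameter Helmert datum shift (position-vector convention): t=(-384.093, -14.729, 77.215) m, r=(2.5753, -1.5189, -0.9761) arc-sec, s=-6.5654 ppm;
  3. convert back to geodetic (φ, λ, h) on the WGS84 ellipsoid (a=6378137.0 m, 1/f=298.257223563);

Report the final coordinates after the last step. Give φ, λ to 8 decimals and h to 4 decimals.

φ=-29.80927842°, λ=-14.86753840°, h=1832.7480 m

start: φ=-29.810307°, λ=-14.866556°, h=2221.142 m
→ ECEF (a=6378206.400, f=1/294.978698214): X=5355306.7125, Y=-1421590.2136, Z=-3153077.6604
→ Helmert 7p (PV): X=5354903.9511, Y=-1421581.5846, Z=-3152958.0579
→ geod (Bowring, a=6378137.000): φ=-29.80927842°, λ=-14.86753840°, h=1832.7480 m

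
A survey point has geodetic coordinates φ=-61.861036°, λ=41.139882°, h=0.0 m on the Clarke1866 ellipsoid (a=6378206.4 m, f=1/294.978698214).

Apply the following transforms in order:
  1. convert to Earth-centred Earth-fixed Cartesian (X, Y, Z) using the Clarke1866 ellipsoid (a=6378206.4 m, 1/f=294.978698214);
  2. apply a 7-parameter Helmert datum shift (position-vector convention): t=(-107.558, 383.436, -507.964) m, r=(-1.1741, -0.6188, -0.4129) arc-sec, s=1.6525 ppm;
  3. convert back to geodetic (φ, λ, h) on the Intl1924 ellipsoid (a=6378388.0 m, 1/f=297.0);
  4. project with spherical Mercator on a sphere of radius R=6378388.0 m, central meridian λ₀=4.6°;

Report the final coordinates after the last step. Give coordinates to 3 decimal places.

E=4068434.523 m, N=-8826563.178 m

start: φ=-61.861036°, λ=41.139882°, h=0.000 m
→ ECEF (a=6378206.400, f=1/294.978698214): X=2271354.4101, Y=1984214.6278, Z=-5601032.7483
→ Helmert 7p (PV): X=2271271.3808, Y=1984564.9137, Z=-5601554.4484
→ geod (Bowring, a=6378388.000): φ=-61.86081915°, λ=41.14593094°, h=243.7754 m
→ merc (R=6378388.0, λ₀=4.6°): E=4068434.5229, N=-8826563.1785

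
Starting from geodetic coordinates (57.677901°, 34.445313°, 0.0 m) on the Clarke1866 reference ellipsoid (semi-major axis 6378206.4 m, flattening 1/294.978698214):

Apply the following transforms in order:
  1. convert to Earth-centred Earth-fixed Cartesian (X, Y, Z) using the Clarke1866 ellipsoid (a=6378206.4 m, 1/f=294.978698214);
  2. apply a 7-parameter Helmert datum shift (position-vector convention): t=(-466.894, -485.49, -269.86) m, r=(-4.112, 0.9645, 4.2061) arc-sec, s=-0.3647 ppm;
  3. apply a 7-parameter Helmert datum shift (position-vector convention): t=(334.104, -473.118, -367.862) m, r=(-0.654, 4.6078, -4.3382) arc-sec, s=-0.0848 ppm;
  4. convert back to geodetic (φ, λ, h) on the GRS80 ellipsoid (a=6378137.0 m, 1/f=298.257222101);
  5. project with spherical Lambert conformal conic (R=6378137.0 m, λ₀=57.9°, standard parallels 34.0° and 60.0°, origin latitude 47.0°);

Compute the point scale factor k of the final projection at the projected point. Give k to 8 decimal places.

0.99079599

start: φ=57.677901°, λ=34.445313°, h=0.000 m
→ ECEF (a=6378206.400, f=1/294.978698214): X=2819172.2998, Y=1933604.2083, Z=5366442.2319
→ Helmert 7p (PV): X=2818690.0418, Y=1933282.4839, Z=5366118.6848
→ Helmert 7p (PV): X=2819184.4429, Y=1932766.9330, Z=5365681.2705
→ geod (Bowring, a=6378137.000): φ=57.67583107°, λ=34.43362383°, h=-991.2055 m
→ into lcc (λ₀=57.9°): φ=57.67583107°, λ−λ₀=-23.46637617°
scale k = 0.99079599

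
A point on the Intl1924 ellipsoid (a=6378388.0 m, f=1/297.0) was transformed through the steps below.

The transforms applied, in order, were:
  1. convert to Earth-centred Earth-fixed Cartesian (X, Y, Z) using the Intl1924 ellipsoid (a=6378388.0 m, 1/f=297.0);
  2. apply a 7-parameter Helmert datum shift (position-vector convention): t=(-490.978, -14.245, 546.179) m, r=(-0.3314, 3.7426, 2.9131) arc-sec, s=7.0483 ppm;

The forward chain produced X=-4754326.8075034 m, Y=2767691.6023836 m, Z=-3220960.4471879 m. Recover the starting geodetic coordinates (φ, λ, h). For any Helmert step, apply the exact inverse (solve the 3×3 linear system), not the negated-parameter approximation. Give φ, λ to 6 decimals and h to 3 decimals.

φ=-30.524562°, λ=149.790670°, h=1808.404 m

start: X=-4754326.8075, Y=2767691.6024, Z=-3220960.4472 m
→ Helmert⁻¹: X=-4753704.7798, Y=2767758.6530, Z=-3221565.7276
→ geod (Bowring, a=6378388.000): φ=-30.52456200°, λ=149.79067000°, h=1808.4040 m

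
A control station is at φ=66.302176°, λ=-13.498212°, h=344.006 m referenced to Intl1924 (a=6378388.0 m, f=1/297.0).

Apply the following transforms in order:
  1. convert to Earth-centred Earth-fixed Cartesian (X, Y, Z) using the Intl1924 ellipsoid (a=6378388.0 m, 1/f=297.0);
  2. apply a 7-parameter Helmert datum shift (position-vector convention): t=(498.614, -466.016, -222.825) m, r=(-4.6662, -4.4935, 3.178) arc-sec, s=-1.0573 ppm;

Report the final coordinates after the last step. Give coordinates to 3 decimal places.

start: φ=66.302176°, λ=-13.498212°, h=344.006 m
→ ECEF (a=6378388.000, f=1/297.0): X=2499934.1968, Y=-600098.5896, Z=5818019.1628
→ Helmert 7p (PV): X=2500312.6675, Y=-600393.8365, Z=5817858.2233

X=2500312.668 m, Y=-600393.836 m, Z=5817858.223 m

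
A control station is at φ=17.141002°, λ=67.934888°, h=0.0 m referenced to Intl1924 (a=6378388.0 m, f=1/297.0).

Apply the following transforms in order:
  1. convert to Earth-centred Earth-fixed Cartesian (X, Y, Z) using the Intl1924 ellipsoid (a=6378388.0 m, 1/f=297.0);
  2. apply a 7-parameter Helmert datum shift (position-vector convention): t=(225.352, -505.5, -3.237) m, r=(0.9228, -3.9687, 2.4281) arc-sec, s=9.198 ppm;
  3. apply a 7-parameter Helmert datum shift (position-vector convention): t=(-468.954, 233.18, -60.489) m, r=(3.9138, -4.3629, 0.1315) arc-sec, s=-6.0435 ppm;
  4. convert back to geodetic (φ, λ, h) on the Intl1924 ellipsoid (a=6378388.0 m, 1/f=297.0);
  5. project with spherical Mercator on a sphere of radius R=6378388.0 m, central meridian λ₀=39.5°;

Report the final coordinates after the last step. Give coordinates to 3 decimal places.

E=3165746.088 m, N=1937611.201 m

start: φ=17.141002°, λ=67.934888°, h=0.000 m
→ ECEF (a=6378388.000, f=1/297.0): X=2290344.8122, Y=5650306.7192, Z=1867773.2243
→ Helmert 7p (PV): X=2290488.7784, Y=5649871.7961, Z=1867856.5145
→ Helmert 7p (PV): X=2289962.8713, Y=5650036.8496, Z=1867940.3887
→ geod (Bowring, a=6378388.000): φ=17.14349359°, λ=67.93726187°, h=-326.8231 m
→ merc (R=6378388.0, λ₀=39.5°): E=3165746.0880, N=1937611.2012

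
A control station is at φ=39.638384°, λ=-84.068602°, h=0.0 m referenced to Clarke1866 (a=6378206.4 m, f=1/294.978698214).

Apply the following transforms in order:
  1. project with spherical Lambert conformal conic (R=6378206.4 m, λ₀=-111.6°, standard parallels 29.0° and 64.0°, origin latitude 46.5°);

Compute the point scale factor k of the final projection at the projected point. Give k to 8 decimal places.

start: φ=39.638384°, λ=-84.068602°, h=0.000 m
→ into lcc (λ₀=-111.6°): φ=39.63838400°, λ−λ₀=27.53139800°
scale k = 0.96178882

0.96178882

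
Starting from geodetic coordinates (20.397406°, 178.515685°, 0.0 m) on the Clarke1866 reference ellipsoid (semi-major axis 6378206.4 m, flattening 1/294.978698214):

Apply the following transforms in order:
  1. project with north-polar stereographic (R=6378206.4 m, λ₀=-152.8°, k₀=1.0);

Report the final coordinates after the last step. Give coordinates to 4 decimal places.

E=-4255708.1686 m, N=-7778264.3393 m

start: φ=20.397406°, λ=178.515685°, h=0.000 m
→ stereo (R=6378206.4, λ₀=-152.8°): E=-4255708.1686, N=-7778264.3393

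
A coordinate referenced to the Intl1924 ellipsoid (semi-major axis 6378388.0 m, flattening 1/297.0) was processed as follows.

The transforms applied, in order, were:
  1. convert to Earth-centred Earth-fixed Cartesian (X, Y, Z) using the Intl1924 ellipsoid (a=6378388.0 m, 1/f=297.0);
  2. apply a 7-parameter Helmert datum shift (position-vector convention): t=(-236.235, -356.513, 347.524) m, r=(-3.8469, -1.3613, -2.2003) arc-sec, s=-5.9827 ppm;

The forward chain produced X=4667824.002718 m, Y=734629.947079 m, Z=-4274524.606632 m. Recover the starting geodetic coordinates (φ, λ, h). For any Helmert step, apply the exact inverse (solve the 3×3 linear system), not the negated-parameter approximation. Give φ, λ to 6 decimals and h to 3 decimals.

start: X=4667824.0027, Y=734629.9471, Z=-4274524.6066 m
→ Helmert⁻¹: X=4668052.1103, Y=735120.3815, Z=-4274914.8039
→ geod (Bowring, a=6378388.000): φ=-42.32575300°, λ=8.94938700°, h=3588.7080 m

φ=-42.325753°, λ=8.949387°, h=3588.708 m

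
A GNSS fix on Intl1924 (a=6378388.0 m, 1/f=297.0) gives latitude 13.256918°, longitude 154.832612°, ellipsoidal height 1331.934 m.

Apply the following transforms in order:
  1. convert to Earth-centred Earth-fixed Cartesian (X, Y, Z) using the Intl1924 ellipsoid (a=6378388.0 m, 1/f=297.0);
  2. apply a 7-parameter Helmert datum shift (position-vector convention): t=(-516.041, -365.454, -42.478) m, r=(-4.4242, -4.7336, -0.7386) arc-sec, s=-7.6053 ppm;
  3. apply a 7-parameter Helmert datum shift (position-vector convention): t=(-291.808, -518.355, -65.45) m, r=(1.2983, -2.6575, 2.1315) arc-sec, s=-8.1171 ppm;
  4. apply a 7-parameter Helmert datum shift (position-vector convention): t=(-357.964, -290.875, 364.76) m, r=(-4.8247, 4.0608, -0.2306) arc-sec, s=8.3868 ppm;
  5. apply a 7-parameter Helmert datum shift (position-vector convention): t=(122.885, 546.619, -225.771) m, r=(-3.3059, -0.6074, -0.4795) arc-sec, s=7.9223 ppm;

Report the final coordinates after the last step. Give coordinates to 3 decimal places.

start: φ=13.256918°, λ=154.832612°, h=1331.934 m
→ ECEF (a=6378388.000, f=1/297.0): X=-5621211.5072, Y=2641234.4073, Z=1453407.8550
→ Helmert 7p (PV): X=-5621708.6937, Y=2640900.1685, Z=1453168.6707
→ Helmert 7p (PV): X=-5622000.8824, Y=2640293.1372, Z=1453035.6187
→ Helmert 7p (PV): X=-5622374.4386, Y=2640064.6791, Z=1453461.4889
→ Helmert 7p (PV): X=-5622294.2385, Y=2640668.5793, Z=1453188.3622

X=-5622294.238 m, Y=2640668.579 m, Z=1453188.362 m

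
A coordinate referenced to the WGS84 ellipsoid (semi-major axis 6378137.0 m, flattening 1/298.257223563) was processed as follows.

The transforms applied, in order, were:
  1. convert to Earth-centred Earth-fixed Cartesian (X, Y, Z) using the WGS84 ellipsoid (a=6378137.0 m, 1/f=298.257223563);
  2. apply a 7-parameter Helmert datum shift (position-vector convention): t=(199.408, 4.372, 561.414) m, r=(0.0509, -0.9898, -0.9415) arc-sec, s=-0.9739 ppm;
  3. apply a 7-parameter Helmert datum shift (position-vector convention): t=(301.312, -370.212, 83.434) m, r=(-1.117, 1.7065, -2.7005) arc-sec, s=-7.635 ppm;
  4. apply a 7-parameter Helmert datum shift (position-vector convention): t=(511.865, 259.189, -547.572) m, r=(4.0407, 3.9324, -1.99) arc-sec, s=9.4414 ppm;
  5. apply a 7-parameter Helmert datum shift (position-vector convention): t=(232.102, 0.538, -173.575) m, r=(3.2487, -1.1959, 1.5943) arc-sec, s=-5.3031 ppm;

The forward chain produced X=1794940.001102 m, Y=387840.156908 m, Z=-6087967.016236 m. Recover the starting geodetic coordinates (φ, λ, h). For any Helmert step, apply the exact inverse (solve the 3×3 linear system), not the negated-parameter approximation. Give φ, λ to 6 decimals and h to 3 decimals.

start: X=1794940.0011, Y=387840.1569, Z=-6087967.0162 m
→ Helmert⁻¹: X=1794685.1170, Y=387731.9195, Z=-6087842.2378
→ Helmert⁻¹: X=1794268.6269, Y=387367.1353, Z=-6087210.5748
→ Helmert⁻¹: X=1794026.2973, Y=387796.7609, Z=-6087323.5430
→ Helmert⁻¹: X=1793797.6523, Y=387799.4521, Z=-6087899.5896
→ geod (Bowring, a=6378137.000): φ=-73.33027000°, λ=12.19898300°, h=-17.8970 m

φ=-73.330270°, λ=12.198983°, h=-17.897 m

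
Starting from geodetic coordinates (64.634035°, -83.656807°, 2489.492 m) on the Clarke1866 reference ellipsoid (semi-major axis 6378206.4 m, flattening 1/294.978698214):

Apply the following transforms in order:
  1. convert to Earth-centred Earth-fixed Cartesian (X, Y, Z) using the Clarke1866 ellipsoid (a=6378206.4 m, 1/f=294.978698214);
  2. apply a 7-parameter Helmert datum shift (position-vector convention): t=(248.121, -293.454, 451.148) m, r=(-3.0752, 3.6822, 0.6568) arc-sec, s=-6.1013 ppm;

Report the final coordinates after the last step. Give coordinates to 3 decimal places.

X=303199.819 m, Y=-2724471.299 m, Z=5742857.475 m

start: φ=64.634035°, λ=-83.656807°, h=2489.492 m
→ ECEF (a=6378206.400, f=1/294.978698214): X=302842.3590, Y=-2724281.0439, Z=5742406.1531
→ Helmert 7p (PV): X=303199.8188, Y=-2724471.2990, Z=5742857.4747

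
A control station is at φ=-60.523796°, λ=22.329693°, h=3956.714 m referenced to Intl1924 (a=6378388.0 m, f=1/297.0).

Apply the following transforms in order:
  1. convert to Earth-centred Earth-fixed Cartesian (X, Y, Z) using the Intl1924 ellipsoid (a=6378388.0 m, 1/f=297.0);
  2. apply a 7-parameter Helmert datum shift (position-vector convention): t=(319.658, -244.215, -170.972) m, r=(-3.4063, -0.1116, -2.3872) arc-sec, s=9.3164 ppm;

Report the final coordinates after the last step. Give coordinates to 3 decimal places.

X=2912799.871 m, Y=1195882.601 m, Z=-5533230.470 m

start: φ=-60.523796°, λ=22.329693°, h=3956.714 m
→ ECEF (a=6378388.000, f=1/297.0): X=2912436.2412, Y=1196240.7527, Z=-5532989.7713
→ Helmert 7p (PV): X=2912799.8710, Y=1195882.6012, Z=-5533230.4702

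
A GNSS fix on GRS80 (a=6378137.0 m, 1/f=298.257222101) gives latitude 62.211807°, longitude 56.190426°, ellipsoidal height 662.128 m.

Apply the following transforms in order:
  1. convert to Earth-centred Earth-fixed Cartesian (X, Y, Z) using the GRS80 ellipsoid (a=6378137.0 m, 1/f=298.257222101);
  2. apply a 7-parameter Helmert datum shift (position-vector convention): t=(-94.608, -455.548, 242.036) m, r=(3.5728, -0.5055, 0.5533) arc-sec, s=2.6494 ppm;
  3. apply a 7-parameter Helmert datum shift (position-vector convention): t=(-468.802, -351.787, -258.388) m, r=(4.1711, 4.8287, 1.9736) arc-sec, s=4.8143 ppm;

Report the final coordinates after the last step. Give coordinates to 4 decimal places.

X=1658626.0733 m, Y=2476443.3766 m, Z=5620228.3013 m

start: φ=62.211807°, λ=56.190426°, h=662.128 m
→ ECEF (a=6378137.000, f=1/298.257222101): X=1659089.6432, Y=2477422.9061, Z=5620144.4755
→ Helmert 7p (PV): X=1658979.0117, Y=2476881.0231, Z=5620448.3801
→ Helmert 7p (PV): X=1658626.0733, Y=2476443.3766, Z=5620228.3013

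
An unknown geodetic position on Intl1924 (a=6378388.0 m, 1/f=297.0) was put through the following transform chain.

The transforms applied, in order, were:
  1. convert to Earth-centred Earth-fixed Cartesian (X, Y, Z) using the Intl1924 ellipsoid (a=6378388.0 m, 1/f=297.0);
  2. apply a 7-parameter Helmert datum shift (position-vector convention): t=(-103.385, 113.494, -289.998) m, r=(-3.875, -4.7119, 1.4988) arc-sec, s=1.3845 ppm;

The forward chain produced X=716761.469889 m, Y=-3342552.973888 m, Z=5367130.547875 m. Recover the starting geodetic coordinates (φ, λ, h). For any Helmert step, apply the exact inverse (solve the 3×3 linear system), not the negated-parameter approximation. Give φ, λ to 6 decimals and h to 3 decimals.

start: X=716761.4699, Y=-3342552.9739, Z=5367130.5479 m
→ Helmert⁻¹: X=716962.1836, Y=-3342767.8833, Z=5367333.9374
→ geod (Bowring, a=6378388.000): φ=57.67924400°, λ=-77.89451300°, h=590.4950 m

φ=57.679244°, λ=-77.894513°, h=590.495 m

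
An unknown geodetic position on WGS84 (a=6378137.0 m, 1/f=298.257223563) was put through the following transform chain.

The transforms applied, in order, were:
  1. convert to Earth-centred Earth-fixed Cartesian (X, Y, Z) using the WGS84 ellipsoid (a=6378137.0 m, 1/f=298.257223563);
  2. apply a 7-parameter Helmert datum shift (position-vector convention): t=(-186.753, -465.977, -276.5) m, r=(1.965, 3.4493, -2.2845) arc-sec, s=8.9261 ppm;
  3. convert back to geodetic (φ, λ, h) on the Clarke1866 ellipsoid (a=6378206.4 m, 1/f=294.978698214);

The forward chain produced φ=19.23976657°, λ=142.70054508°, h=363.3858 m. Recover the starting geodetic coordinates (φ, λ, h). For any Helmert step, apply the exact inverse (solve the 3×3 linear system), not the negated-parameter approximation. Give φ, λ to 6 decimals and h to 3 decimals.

φ=19.239295°, λ=142.696629°, h=567.331 m

start: φ=19.239767°, λ=142.700545°, h=363.386 m
→ ECEF (a=6378206.400, f=1/294.978698214): X=-4792386.5294, Y=3650748.1418, Z=2088420.6675
→ Helmert⁻¹: X=-4792232.3661, Y=3651148.3482, Z=2088563.6018
→ geod (Bowring, a=6378137.000): φ=19.23929500°, λ=142.69662900°, h=567.3310 m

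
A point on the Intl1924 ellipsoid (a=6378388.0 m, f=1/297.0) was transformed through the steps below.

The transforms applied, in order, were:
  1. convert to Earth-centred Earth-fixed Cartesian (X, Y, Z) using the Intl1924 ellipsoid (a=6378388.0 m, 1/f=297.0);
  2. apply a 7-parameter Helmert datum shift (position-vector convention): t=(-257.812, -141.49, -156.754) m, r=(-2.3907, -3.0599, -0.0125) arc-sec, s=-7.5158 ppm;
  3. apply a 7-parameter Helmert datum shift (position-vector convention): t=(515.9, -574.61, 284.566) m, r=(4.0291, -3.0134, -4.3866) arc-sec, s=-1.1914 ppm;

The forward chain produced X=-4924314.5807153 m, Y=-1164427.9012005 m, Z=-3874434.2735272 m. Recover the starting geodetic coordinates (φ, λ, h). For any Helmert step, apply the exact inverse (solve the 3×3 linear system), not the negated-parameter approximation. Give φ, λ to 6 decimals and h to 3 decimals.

φ=-37.625918°, λ=-166.703230°, h=2844.889 m

start: X=-4924314.5807, Y=-1164427.9012, Z=-3874434.2735 m
→ Helmert⁻¹: X=-4924868.1987, Y=-1164035.0997, Z=-3874628.7688
→ Helmert⁻¹: X=-4924704.8055, Y=-1163857.7494, Z=-3874441.5673
→ geod (Bowring, a=6378388.000): φ=-37.62591800°, λ=-166.70323000°, h=2844.8890 m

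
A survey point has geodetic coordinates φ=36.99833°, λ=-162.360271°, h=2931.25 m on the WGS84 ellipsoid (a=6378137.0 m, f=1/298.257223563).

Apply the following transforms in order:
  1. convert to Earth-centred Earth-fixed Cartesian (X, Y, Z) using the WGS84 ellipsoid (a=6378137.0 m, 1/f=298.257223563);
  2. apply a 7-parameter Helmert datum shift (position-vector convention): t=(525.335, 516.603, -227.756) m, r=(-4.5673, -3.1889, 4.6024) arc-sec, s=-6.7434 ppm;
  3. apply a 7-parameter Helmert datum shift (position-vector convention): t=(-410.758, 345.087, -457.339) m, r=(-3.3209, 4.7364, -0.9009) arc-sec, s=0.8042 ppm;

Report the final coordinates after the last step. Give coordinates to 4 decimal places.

X=-4862332.8076 m, Y=-1545268.3530 m, Z=3818396.9630 m

start: φ=36.998330°, λ=-162.360271°, h=2931.250 m
→ ECEF (a=6378137.000, f=1/298.257223563): X=-4862532.6595, Y=-1546198.0104, Z=3819009.1476
→ Helmert 7p (PV): X=-4861999.0766, Y=-1545694.9147, Z=3818714.7002
→ Helmert 7p (PV): X=-4862332.8076, Y=-1545268.3530, Z=3818396.9630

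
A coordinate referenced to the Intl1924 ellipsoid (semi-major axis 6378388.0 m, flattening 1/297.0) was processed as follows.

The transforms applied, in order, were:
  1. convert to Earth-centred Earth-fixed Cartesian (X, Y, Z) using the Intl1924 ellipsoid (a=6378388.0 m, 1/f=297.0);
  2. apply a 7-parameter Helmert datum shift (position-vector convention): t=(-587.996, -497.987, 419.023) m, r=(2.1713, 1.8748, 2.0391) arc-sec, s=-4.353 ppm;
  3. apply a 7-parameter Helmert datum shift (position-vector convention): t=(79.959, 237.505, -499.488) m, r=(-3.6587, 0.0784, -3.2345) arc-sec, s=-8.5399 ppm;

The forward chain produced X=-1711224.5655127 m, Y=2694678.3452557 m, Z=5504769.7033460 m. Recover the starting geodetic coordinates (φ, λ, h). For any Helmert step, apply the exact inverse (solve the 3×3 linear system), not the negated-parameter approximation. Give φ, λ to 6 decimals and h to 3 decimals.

φ=60.059593°, λ=122.408420°, h=1167.770 m

start: X=-1711224.5655, Y=2694678.3453, Z=5504769.7033 m
→ Helmert⁻¹: X=-1711363.4823, Y=2694339.3608, Z=5505363.3476
→ Helmert⁻¹: X=-1710806.3276, Y=2694923.9403, Z=5504924.3689
→ geod (Bowring, a=6378388.000): φ=60.05959300°, λ=122.40842000°, h=1167.7700 m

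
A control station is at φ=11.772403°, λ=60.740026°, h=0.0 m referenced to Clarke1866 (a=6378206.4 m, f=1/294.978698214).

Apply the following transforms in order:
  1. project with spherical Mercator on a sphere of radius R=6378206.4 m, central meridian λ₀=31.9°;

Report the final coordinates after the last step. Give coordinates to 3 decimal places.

E=3210491.942 m, N=1319831.627 m

start: φ=11.772403°, λ=60.740026°, h=0.000 m
→ merc (R=6378206.4, λ₀=31.9°): E=3210491.9415, N=1319831.6271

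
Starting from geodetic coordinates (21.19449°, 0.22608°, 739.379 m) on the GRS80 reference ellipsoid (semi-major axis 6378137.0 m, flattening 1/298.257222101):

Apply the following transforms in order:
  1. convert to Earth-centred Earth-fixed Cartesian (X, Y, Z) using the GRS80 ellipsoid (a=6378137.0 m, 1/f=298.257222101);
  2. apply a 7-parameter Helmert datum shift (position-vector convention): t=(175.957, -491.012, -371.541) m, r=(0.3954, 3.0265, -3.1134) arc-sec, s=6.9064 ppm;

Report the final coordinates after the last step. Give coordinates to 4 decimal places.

start: φ=21.194490°, λ=0.226080°, h=739.379 m
→ ECEF (a=6378137.000, f=1/298.257222101): X=5949957.1727, Y=23477.7031, Z=2291752.5427
→ Helmert 7p (PV): X=5950208.2037, Y=22892.6496, Z=2291309.5708

X=5950208.2037 m, Y=22892.6496 m, Z=2291309.5708 m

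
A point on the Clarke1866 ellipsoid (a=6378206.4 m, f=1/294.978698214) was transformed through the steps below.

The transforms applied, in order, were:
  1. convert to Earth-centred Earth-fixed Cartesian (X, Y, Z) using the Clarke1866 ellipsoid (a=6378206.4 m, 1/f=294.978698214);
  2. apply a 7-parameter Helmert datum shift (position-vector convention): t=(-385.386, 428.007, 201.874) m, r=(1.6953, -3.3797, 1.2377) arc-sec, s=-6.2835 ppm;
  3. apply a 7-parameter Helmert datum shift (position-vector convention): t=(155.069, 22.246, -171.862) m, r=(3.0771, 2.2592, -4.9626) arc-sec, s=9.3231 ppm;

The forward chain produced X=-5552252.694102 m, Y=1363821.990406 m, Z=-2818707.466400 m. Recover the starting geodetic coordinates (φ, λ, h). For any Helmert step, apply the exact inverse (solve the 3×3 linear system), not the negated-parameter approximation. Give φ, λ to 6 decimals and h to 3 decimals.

φ=-26.400160°, λ=166.204974°, h=109.461 m

start: X=-5552252.6941, Y=1363821.9904, Z=-2818707.4664 m
→ Helmert⁻¹: X=-5552357.9338, Y=1363611.3952, Z=-2818590.4843
→ Helmert⁻¹: X=-5552045.4395, Y=1363202.1018, Z=-2818730.3028
→ geod (Bowring, a=6378206.400): φ=-26.40016000°, λ=166.20497400°, h=109.4610 m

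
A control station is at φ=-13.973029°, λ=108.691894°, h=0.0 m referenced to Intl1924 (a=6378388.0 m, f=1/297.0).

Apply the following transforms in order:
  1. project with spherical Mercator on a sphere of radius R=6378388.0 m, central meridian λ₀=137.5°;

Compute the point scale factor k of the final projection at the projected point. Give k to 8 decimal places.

start: φ=-13.973029°, λ=108.691894°, h=0.000 m
→ into merc (λ₀=137.5°): φ=-13.97302900°, λ−λ₀=-28.80810600°
scale k = 1.03049280

1.03049280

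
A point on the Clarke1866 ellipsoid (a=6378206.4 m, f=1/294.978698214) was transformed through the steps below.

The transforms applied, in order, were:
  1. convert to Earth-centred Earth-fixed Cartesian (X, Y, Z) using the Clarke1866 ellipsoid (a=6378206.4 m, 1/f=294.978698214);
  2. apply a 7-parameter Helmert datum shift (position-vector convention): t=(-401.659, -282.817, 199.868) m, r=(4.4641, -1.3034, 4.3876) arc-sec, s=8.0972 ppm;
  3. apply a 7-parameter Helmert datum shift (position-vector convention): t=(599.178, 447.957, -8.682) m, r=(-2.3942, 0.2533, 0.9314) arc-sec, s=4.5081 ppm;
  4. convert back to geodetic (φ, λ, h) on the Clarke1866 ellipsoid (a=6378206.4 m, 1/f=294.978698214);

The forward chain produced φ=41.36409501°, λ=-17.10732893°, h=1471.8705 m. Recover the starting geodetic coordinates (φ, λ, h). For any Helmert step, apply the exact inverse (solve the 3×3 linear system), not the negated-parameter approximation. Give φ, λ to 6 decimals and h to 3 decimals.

start: φ=41.364095°, λ=-17.107329°, h=1471.870 m
→ ECEF (a=6378206.400, f=1/294.978698214): X=4583039.2344, Y=-1410568.7106, Z=4193628.6888
→ Helmert⁻¹: X=4582407.8767, Y=-1411079.6756, Z=4193607.7139
→ Helmert⁻¹: X=4582768.9163, Y=-1410792.1630, Z=4193375.4657
→ geod (Bowring, a=6378206.400): φ=41.36353000°, λ=-17.11083100°, h=1159.9660 m

φ=41.363530°, λ=-17.110831°, h=1159.966 m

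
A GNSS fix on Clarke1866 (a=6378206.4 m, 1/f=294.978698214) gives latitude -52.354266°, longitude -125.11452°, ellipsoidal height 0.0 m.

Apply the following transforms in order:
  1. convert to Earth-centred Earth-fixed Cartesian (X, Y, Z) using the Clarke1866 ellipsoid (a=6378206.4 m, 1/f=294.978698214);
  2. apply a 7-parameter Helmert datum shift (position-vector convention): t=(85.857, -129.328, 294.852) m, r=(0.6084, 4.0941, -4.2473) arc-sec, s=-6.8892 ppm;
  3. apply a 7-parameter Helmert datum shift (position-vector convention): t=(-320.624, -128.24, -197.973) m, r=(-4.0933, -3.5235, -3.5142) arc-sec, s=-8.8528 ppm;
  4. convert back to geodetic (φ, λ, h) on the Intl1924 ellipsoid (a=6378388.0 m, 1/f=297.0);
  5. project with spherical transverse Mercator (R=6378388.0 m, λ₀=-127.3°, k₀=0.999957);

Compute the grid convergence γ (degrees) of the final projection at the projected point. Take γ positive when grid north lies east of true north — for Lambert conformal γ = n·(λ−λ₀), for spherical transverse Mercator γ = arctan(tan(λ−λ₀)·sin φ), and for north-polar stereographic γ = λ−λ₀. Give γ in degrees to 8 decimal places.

start: φ=-52.354266°, λ=-125.114520°, h=0.000 m
→ ECEF (a=6378206.400, f=1/294.978698214): X=-2245604.8317, Y=-3193451.8933, Z=-5026772.5062
→ Helmert 7p (PV): X=-2245669.0363, Y=-3193498.1541, Z=-5026407.8709
→ Helmert 7p (PV): X=-2245938.3256, Y=-3193659.6104, Z=-5026536.3332
→ geod (Bowring, a=6378388.000): φ=-52.34912063°, λ=-125.11676994°, h=-239.3910 m
→ into tm (λ₀=-127.3°): φ=-52.34912063°, λ−λ₀=2.18323006°
convergence γ = -1.72887915°

-1.72887915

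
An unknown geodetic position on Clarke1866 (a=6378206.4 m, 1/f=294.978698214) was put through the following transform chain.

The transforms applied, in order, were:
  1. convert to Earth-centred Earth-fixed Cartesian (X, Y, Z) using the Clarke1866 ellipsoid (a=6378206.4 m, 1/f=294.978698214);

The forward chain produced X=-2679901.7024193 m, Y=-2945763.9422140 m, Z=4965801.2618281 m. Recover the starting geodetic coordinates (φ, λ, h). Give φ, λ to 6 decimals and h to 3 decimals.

start: X=-2679901.7024, Y=-2945763.9422, Z=4965801.2618 m
→ geod (Bowring, a=6378206.400): φ=51.46146700°, λ=-132.29428300°, h=399.7910 m

φ=51.461467°, λ=-132.294283°, h=399.791 m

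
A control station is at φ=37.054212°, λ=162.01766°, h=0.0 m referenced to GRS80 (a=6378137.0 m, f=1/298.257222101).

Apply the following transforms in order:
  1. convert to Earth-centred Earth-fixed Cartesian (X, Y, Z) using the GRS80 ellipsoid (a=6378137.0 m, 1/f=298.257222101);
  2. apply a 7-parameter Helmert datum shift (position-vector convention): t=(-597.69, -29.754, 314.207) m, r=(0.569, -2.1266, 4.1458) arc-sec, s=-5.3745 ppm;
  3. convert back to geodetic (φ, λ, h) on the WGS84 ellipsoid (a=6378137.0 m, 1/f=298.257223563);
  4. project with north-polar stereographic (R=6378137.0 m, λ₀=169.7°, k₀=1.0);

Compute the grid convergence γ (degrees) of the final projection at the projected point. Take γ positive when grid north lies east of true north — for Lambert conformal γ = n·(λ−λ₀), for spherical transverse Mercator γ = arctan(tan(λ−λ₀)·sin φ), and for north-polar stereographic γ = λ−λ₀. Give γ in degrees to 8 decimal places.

-7.67854665

start: φ=37.054212°, λ=162.017660°, h=0.000 m
→ ECEF (a=6378137.000, f=1/298.257222101): X=-4847421.1915, Y=1573370.9533, Z=3822196.3153
→ Helmert 7p (PV): X=-4848063.8595, Y=1573224.7696, Z=3822444.3433
→ geod (Bowring, a=6378137.000): φ=37.05292173°, λ=162.02145335°, h=601.2853 m
→ into stereo (λ₀=169.7°): φ=37.05292173°, λ−λ₀=-7.67854665°
convergence γ = -7.67854665°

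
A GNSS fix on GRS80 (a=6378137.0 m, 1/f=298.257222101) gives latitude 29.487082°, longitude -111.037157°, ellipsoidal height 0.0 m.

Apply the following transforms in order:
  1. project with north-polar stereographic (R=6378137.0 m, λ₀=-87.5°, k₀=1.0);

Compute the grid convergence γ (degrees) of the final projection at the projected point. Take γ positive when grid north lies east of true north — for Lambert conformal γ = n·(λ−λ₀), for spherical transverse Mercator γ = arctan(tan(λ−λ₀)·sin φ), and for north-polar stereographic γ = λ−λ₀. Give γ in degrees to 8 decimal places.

-23.53715700

start: φ=29.487082°, λ=-111.037157°, h=0.000 m
→ into stereo (λ₀=-87.5°): φ=29.48708200°, λ−λ₀=-23.53715700°
convergence γ = -23.53715700°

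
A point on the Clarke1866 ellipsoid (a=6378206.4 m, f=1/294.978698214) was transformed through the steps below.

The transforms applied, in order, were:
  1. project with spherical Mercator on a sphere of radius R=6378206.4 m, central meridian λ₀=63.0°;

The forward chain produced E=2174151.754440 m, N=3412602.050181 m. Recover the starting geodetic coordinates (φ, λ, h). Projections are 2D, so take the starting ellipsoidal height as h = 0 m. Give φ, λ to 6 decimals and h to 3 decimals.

start: E=2174151.7544, N=3412602.0502 m
→ merc⁻¹: φ=29.28965800°, λ=82.53052500°

φ=29.289658°, λ=82.530525°, h=0.000 m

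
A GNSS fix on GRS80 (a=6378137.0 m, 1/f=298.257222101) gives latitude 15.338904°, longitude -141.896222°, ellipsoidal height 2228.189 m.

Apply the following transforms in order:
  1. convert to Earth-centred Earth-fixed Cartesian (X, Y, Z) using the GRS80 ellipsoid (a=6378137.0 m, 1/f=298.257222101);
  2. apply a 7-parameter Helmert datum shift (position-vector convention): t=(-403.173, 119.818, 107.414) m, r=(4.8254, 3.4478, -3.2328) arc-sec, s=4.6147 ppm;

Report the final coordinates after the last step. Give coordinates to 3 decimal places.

X=-4843417.992 m, Y=-3797743.197 m, Z=1676989.969 m

start: φ=15.338904°, λ=-141.896222°, h=2228.189 m
→ ECEF (a=6378137.000, f=1/298.257222101): X=-4842960.9755, Y=-3797882.1641, Z=1676882.7129
→ Helmert 7p (PV): X=-4843417.9921, Y=-3797743.1973, Z=1676989.9688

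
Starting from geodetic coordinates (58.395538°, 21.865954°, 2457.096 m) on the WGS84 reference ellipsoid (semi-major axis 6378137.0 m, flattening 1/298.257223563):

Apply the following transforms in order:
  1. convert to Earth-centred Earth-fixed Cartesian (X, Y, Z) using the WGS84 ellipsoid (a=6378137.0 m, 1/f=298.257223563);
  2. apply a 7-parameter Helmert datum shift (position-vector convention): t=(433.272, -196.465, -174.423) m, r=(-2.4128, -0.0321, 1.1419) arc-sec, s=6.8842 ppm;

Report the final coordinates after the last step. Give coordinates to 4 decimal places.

X=3111212.5577 m, Y=1248265.7445 m, Z=5410895.8017 m

start: φ=58.395538°, λ=21.865954°, h=2457.096 m
→ ECEF (a=6378137.000, f=1/298.257223563): X=3110765.6239, Y=1248373.0972, Z=5411047.0929
→ Helmert 7p (PV): X=3111212.5577, Y=1248265.7445, Z=5410895.8017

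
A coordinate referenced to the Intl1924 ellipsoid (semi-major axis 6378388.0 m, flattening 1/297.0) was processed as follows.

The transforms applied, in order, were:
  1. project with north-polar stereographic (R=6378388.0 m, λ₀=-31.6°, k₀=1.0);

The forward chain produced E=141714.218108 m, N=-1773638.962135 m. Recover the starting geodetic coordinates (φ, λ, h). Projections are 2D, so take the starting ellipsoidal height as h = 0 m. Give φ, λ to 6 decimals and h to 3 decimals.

start: E=141714.2181, N=-1773638.9621 m
→ stereo⁻¹: φ=74.11943400°, λ=-27.03175700°

φ=74.119434°, λ=-27.031757°, h=0.000 m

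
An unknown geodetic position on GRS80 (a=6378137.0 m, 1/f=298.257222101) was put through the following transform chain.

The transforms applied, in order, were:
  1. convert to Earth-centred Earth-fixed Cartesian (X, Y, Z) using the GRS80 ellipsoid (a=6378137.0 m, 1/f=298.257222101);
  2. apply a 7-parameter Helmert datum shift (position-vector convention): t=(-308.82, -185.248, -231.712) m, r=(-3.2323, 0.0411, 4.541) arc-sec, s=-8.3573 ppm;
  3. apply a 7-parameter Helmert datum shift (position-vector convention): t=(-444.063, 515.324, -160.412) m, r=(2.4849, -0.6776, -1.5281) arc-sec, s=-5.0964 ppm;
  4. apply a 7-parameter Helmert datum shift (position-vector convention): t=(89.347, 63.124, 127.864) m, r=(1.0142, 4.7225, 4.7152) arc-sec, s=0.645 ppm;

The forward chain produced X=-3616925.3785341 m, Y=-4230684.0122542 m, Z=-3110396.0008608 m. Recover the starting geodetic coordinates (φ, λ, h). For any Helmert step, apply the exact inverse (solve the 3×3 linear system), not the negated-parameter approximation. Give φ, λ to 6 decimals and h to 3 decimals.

φ=-29.360453°, λ=-130.521837°, h=2967.087 m

start: X=-3616925.3785, Y=-4230684.0123, Z=-3110396.0009 m
→ Helmert⁻¹: X=-3617037.8877, Y=-4230677.0169, Z=-3110583.8697
→ Helmert⁻¹: X=-3616591.1272, Y=-4231278.1692, Z=-3110376.4541
→ Helmert⁻¹: X=-3616405.0571, Y=-4230999.9261, Z=-3110237.7578
→ geod (Bowring, a=6378137.000): φ=-29.36045300°, λ=-130.52183700°, h=2967.0870 m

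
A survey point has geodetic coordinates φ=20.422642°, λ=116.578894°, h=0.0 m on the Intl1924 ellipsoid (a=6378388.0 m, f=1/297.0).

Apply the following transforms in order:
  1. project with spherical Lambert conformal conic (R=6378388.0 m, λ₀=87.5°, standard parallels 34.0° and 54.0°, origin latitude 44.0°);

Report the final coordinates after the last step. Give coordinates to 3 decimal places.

start: φ=20.422642°, λ=116.578894°, h=0.000 m
→ lcc (R=6378388.0, λ₀=87.5°): E=3167424.2596, N=-2089681.4925

E=3167424.260 m, N=-2089681.492 m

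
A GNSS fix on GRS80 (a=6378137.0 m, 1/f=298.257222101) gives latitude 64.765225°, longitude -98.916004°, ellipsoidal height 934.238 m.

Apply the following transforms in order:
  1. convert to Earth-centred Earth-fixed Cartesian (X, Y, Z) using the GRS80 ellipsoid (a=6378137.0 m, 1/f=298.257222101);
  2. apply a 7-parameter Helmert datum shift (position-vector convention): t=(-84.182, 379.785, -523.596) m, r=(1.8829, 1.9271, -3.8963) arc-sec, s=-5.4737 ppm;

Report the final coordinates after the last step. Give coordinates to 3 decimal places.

start: φ=64.765225°, λ=-98.916004°, h=934.238 m
→ ECEF (a=6378137.000, f=1/298.257222101): X=-422656.6184, Y=-2694105.1441, Z=5747444.2079
→ Helmert 7p (PV): X=-422735.6805, Y=-2693755.0941, Z=5746868.5077

X=-422735.681 m, Y=-2693755.094 m, Z=5746868.508 m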